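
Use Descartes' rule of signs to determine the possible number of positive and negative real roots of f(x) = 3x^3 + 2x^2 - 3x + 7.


Descartes' rule of signs:

For positive roots, count sign changes in f(x) = 3x^3 + 2x^2 - 3x + 7:
Signs of coefficients: +, +, -, +
Number of sign changes: 2
Possible positive real roots: 2, 0

For negative roots, examine f(-x) = -3x^3 + 2x^2 + 3x + 7:
Signs of coefficients: -, +, +, +
Number of sign changes: 1
Possible negative real roots: 1

Positive roots: 2 or 0; Negative roots: 1


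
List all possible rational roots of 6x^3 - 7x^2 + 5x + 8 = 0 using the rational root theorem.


Rational root theorem: possible roots are ±p/q where:
  p divides the constant term (8): p ∈ {1, 2, 4, 8}
  q divides the leading coefficient (6): q ∈ {1, 2, 3, 6}

All possible rational roots: -8, -4, -8/3, -2, -4/3, -1, -2/3, -1/2, -1/3, -1/6, 1/6, 1/3, 1/2, 2/3, 1, 4/3, 2, 8/3, 4, 8

-8, -4, -8/3, -2, -4/3, -1, -2/3, -1/2, -1/3, -1/6, 1/6, 1/3, 1/2, 2/3, 1, 4/3, 2, 8/3, 4, 8


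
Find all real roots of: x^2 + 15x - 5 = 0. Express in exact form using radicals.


Using the quadratic formula: x = (-b ± sqrt(b^2 - 4ac)) / (2a)
Here a = 1, b = 15, c = -5
Discriminant = b^2 - 4ac = 15^2 - 4(1)(-5) = 225 + 20 = 245
Since discriminant = 245 > 0, there are two real roots.
x = (-15 ± 7*sqrt(5)) / 2
Numerically: x ≈ 0.3262 or x ≈ -15.3262

x = (-15 + 7*sqrt(5)) / 2 or x = (-15 - 7*sqrt(5)) / 2


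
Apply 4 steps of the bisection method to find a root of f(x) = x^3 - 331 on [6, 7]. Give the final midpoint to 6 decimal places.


f(x) = x^3 - 331
f(6) = -115 < 0
f(7) = 12 > 0

Step 1: midpoint = (6.000000 + 7.000000)/2 = 6.500000
  f(6.500000) = -56.375000
  f(mid) < 0, so root is in [6.500000, 7.000000]

Step 2: midpoint = (6.500000 + 7.000000)/2 = 6.750000
  f(6.750000) = -23.453125
  f(mid) < 0, so root is in [6.750000, 7.000000]

Step 3: midpoint = (6.750000 + 7.000000)/2 = 6.875000
  f(6.875000) = -6.048828
  f(mid) < 0, so root is in [6.875000, 7.000000]

Step 4: midpoint = (6.875000 + 7.000000)/2 = 6.937500
  f(6.937500) = 2.894287
  f(mid) > 0, so root is in [6.875000, 6.937500]

midpoint = 6.937500


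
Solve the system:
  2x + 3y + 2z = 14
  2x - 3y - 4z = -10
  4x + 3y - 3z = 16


Using Cramer's rule. Expand each determinant along the first row.
D  = 2*[(-3)*(-3) - (-4)*3] - 3*[2*(-3) - (-4)*4] + 2*[2*3 - (-3)*4]
  = 2*(21) - 3*(10) + 2*(18) = 48
Dx = 14*[(-3)*(-3) - (-4)*3] - 3*[(-10)*(-3) - (-4)*16] + 2*[(-10)*3 - (-3)*16]
  = 14*(21) - 3*(94) + 2*(18) = 48
Dy = 2*[(-10)*(-3) - (-4)*16] - 14*[2*(-3) - (-4)*4] + 2*[2*16 - (-10)*4]
  = 2*(94) - 14*(10) + 2*(72) = 192
Dz = 2*[(-3)*16 - (-10)*3] - 3*[2*16 - (-10)*4] + 14*[2*3 - (-3)*4]
  = 2*(-18) - 3*(72) + 14*(18) = 0
x = Dx/D = 48/48 = 1, y = Dy/D = 192/48 = 4, z = Dz/D = 0/48 = 0
Check eq1: (2)(1) + (3)(4) + (2)(0) = 14 = 14 ✓
Check eq2: (2)(1) + (-3)(4) + (-4)(0) = -10 = -10 ✓
Check eq3: (4)(1) + (3)(4) + (-3)(0) = 16 = 16 ✓

x = 1, y = 4, z = 0


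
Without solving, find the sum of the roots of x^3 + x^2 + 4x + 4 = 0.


By Vieta's formulas for x^3 + bx^2 + cx + d = 0:
  r1 + r2 + r3 = -b/a = -1
  r1*r2 + r1*r3 + r2*r3 = c/a = 4
  r1*r2*r3 = -d/a = -4


Sum = -1


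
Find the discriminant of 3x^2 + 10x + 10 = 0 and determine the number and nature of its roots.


For ax^2 + bx + c = 0, discriminant D = b^2 - 4ac
Here a = 3, b = 10, c = 10
D = (10)^2 - 4(3)(10) = 100 - 120 = -20

D = -20 < 0
The equation has no real roots (2 complex conjugate roots).

Discriminant = -20, no real roots (2 complex conjugate roots)


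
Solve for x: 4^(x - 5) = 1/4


Express both sides with the same base.
1/4 = 4^(-1)
Since the bases match, equate exponents: x - 5 = -1
So x = -1 - (-5) = 4

x = 4


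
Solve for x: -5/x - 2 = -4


Subtract -2 from both sides: -5/x = -2
Multiply both sides by x: -5 = -2 * x
Divide by -2: x = 5/2

x = 5/2


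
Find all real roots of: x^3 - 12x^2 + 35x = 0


The constant term is 0, so x = 0 is a root. Factor out x:
  x(x^2 - 12x + 35) = 0
Solve the quadratic x^2 - 12x + 35 = 0: discriminant = (-12)^2 - 4(1)(35) = 144 - 140 = 4.
sqrt(4) = 2, so x = (12 ± 2)/2: x = 7 or x = 5.

x = 0, x = 5, x = 7


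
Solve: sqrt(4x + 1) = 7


Square both sides: 4x + 1 = 7^2 = 49
4x = 49 - 1 = 48
x = 12
Check: sqrt(4*12 + 1) = sqrt(49) = 7 ✓

x = 12


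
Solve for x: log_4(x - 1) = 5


Convert to exponential form: x - 1 = 4^5 = 1024
x = 1024 + 1 = 1025
Check: log_4(1025 - 1) = log_4(1024) = log_4(1024) = 5 ✓

x = 1025


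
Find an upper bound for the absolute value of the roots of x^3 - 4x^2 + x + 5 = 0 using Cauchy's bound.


Cauchy's bound: all roots r satisfy |r| <= 1 + max(|a_i/a_n|) for i = 0,...,n-1
where a_n is the leading coefficient.

Coefficients: [1, -4, 1, 5]
Leading coefficient a_n = 1
Ratios |a_i/a_n|: 4, 1, 5
Maximum ratio: 5
Cauchy's bound: |r| <= 1 + 5 = 6

Upper bound = 6


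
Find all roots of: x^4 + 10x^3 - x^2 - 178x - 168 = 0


Let p(x) = x^4 + 10x^3 - x^2 - 178x - 168. By the rational root theorem (leading coefficient 1), any rational root is an integer divisor of 168: try ±1, ±2, ... in turn.
Test x = 1: value = -336 ≠ 0.
Test x = -1: value = 0 ✓, so (x + 1) is a factor.
Synthetic division by (x + 1): bring down 1; 1(-1) + 10 = 9; 9(-1) - 1 = -10; (-10)(-1) - 178 = -168; (-168)(-1) - 168 = 0 → quotient x^3 + 9x^2 - 10x - 168, remainder 0.
Continue with the quotient x^3 + 9x^2 - 10x - 168 (candidates must divide 168; re-test x = -1 first in case it repeats).
Test x = -1: value = -150 ≠ 0.
Test x = 2: value = -144 ≠ 0.
Test x = -2: value = -120 ≠ 0.
Test x = 3: value = -90 ≠ 0.
Test x = -3: value = -84 ≠ 0.
Test x = 4: value = 0 ✓, so (x - 4) is a factor.
Synthetic division by (x - 4): bring down 1; 1(4) + 9 = 13; 13(4) - 10 = 42; 42(4) - 168 = 0 → quotient x^2 + 13x + 42, remainder 0.
Solve the quadratic x^2 + 13x + 42 = 0: discriminant = 13^2 - 4(1)(42) = 169 - 168 = 1.
sqrt(1) = 1, so x = (-13 ± 1)/2: x = -6 or x = -7.
Collecting all roots found:

x = -7, x = -6, x = -1, x = 4


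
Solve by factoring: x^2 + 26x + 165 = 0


We need two numbers that multiply to 165 and add to 26.
Those numbers are 11 and 15 (since 11 * 15 = 165 and 11 + 15 = 26).
So x^2 + 26x + 165 = (x + 11)(x + 15) = 0
Setting each factor to zero: x = -11 or x = -15

x = -15, x = -11


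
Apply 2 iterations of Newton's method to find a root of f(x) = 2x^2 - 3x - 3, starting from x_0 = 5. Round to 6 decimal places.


Newton's method: x_(n+1) = x_n - f(x_n)/f'(x_n)
f(x) = 2x^2 - 3x - 3
f'(x) = 4x - 3

Iteration 1:
  f(5.000000) = 32.000000
  f'(5.000000) = 17.000000
  x_1 = 5.000000 - (32.000000)/(17.000000) = 3.117647

Iteration 2:
  f(3.117647) = 7.086505
  f'(3.117647) = 9.470588
  x_2 = 3.117647 - (7.086505)/(9.470588) = 2.369383

x_2 = 2.369383


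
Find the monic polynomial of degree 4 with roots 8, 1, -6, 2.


A monic polynomial with roots 8, 1, -6, 2 is:
p(x) = (x - 8)(x - 1)(x + 6)(x - 2)
After multiplying by (x - 8): x - 8
After multiplying by (x - 1): x^2 - 9x + 8
After multiplying by (x + 6): x^3 - 3x^2 - 46x + 48
After multiplying by (x - 2): x^4 - 5x^3 - 40x^2 + 140x - 96

x^4 - 5x^3 - 40x^2 + 140x - 96


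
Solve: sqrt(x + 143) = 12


Square both sides: x + 143 = 12^2 = 144
x = 144 - 143 = 1
x = 1
Check: sqrt(1*1 + 143) = sqrt(144) = 12 ✓

x = 1


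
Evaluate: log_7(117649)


We need the exponent such that 7^? = 117649
7^6 = 117649
Therefore log_7(117649) = 6

6


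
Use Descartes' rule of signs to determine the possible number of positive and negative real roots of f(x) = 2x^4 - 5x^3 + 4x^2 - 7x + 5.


Descartes' rule of signs:

For positive roots, count sign changes in f(x) = 2x^4 - 5x^3 + 4x^2 - 7x + 5:
Signs of coefficients: +, -, +, -, +
Number of sign changes: 4
Possible positive real roots: 4, 2, 0

For negative roots, examine f(-x) = 2x^4 + 5x^3 + 4x^2 + 7x + 5:
Signs of coefficients: +, +, +, +, +
Number of sign changes: 0
Possible negative real roots: 0

Positive roots: 4 or 2 or 0; Negative roots: 0


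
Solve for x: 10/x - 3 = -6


Subtract -3 from both sides: 10/x = -3
Multiply both sides by x: 10 = -3 * x
Divide by -3: x = -10/3

x = -10/3


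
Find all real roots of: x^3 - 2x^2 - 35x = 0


The constant term is 0, so x = 0 is a root. Factor out x:
  x(x^2 - 2x - 35) = 0
Solve the quadratic x^2 - 2x - 35 = 0: discriminant = (-2)^2 - 4(1)(-35) = 4 + 140 = 144.
sqrt(144) = 12, so x = (2 ± 12)/2: x = 7 or x = -5.

x = -5, x = 0, x = 7


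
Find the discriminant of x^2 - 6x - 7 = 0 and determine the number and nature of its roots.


For ax^2 + bx + c = 0, discriminant D = b^2 - 4ac
Here a = 1, b = -6, c = -7
D = (-6)^2 - 4(1)(-7) = 36 + 28 = 64

D = 64 > 0 and is a perfect square (sqrt = 8)
The equation has 2 distinct real rational roots.

Discriminant = 64, 2 distinct real rational roots


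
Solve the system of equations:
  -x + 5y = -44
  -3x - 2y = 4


Using Cramer's rule:
Determinant D = (-1)(-2) - (-3)(5) = 2 + 15 = 17
Dx = (-44)(-2) - (4)(5) = 88 - 20 = 68
Dy = (-1)(4) - (-3)(-44) = -4 - 132 = -136
x = Dx/D = 68/17 = 4
y = Dy/D = -136/17 = -8

x = 4, y = -8


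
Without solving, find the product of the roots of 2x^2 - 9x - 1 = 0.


By Vieta's formulas for ax^2 + bx + c = 0:
  Sum of roots = -b/a
  Product of roots = c/a

Here a = 2, b = -9, c = -1
Sum = -(-9)/2 = 9/2
Product = -1/2 = -1/2

Product = -1/2


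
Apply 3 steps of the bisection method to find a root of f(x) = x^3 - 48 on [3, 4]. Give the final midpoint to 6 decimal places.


f(x) = x^3 - 48
f(3) = -21 < 0
f(4) = 16 > 0

Step 1: midpoint = (3.000000 + 4.000000)/2 = 3.500000
  f(3.500000) = -5.125000
  f(mid) < 0, so root is in [3.500000, 4.000000]

Step 2: midpoint = (3.500000 + 4.000000)/2 = 3.750000
  f(3.750000) = 4.734375
  f(mid) > 0, so root is in [3.500000, 3.750000]

Step 3: midpoint = (3.500000 + 3.750000)/2 = 3.625000
  f(3.625000) = -0.365234
  f(mid) < 0, so root is in [3.625000, 3.750000]

midpoint = 3.625000


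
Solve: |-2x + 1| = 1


An absolute value equation |expr| = 1 gives two cases:
Case 1: -2x + 1 = 1
  -2x = 0, so x = 0
Case 2: -2x + 1 = -1
  -2x = -2, so x = 1

x = 0, x = 1


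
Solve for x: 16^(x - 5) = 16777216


Express both sides with the same base.
16777216 = 16^6
Since the bases match, equate exponents: x - 5 = 6
So x = 6 - (-5) = 11

x = 11


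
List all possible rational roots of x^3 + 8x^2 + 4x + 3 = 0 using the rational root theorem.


Rational root theorem: possible roots are ±p/q where:
  p divides the constant term (3): p ∈ {1, 3}
  q divides the leading coefficient (1): q ∈ {1}

All possible rational roots: -3, -1, 1, 3

-3, -1, 1, 3


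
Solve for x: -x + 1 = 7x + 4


Starting with: -x + 1 = 7x + 4
Move all x terms to left: (-1 - 7)x = 4 - 1
Simplify: -8x = 3
Divide both sides by -8: x = -3/8

x = -3/8


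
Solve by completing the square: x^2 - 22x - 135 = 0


Start: x^2 - 22x - 135 = 0
Move constant: x^2 - 22x = 135
Half of -22 is -11, squared is 121
Add 121 to both sides: x^2 - 22x + 121 = 256
(x - 11)^2 = 256
x - 11 = ±16
x = 11 + 16 = 27 or x = 11 - 16 = -5

x = -5, x = 27


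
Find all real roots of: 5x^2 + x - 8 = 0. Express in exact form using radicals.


Using the quadratic formula: x = (-b ± sqrt(b^2 - 4ac)) / (2a)
Here a = 5, b = 1, c = -8
Discriminant = b^2 - 4ac = 1^2 - 4(5)(-8) = 1 + 160 = 161
Since discriminant = 161 > 0, there are two real roots.
x = (-1 ± sqrt(161)) / 10
Numerically: x ≈ 1.1689 or x ≈ -1.3689

x = (-1 + sqrt(161)) / 10 or x = (-1 - sqrt(161)) / 10


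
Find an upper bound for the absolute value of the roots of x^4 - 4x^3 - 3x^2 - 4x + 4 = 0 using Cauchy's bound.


Cauchy's bound: all roots r satisfy |r| <= 1 + max(|a_i/a_n|) for i = 0,...,n-1
where a_n is the leading coefficient.

Coefficients: [1, -4, -3, -4, 4]
Leading coefficient a_n = 1
Ratios |a_i/a_n|: 4, 3, 4, 4
Maximum ratio: 4
Cauchy's bound: |r| <= 1 + 4 = 5

Upper bound = 5


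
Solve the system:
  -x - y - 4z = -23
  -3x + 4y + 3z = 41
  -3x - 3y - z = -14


Using Cramer's rule. Expand each determinant along the first row.
D  = (-1)*[4*(-1) - 3*(-3)] - (-1)*[(-3)*(-1) - 3*(-3)] + (-4)*[(-3)*(-3) - 4*(-3)]
  = (-1)*(5) - (-1)*(12) + (-4)*(21) = -77
Dx = (-23)*[4*(-1) - 3*(-3)] - (-1)*[41*(-1) - 3*(-14)] + (-4)*[41*(-3) - 4*(-14)]
  = (-23)*(5) - (-1)*(1) + (-4)*(-67) = 154
Dy = (-1)*[41*(-1) - 3*(-14)] - (-23)*[(-3)*(-1) - 3*(-3)] + (-4)*[(-3)*(-14) - 41*(-3)]
  = (-1)*(1) - (-23)*(12) + (-4)*(165) = -385
Dz = (-1)*[4*(-14) - 41*(-3)] - (-1)*[(-3)*(-14) - 41*(-3)] + (-23)*[(-3)*(-3) - 4*(-3)]
  = (-1)*(67) - (-1)*(165) + (-23)*(21) = -385
x = Dx/D = 154/-77 = -2, y = Dy/D = -385/-77 = 5, z = Dz/D = -385/-77 = 5
Check eq1: (-1)(-2) + (-1)(5) + (-4)(5) = -23 = -23 ✓
Check eq2: (-3)(-2) + (4)(5) + (3)(5) = 41 = 41 ✓
Check eq3: (-3)(-2) + (-3)(5) + (-1)(5) = -14 = -14 ✓

x = -2, y = 5, z = 5


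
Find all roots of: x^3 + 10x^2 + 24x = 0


The constant term is 0, so x = 0 is a root. Factor out x:
  x^2 + 10x + 24 = 0
Solve the quadratic x^2 + 10x + 24 = 0: discriminant = 10^2 - 4(1)(24) = 100 - 96 = 4.
sqrt(4) = 2, so x = (-10 ± 2)/2: x = -4 or x = -6.
Collecting all roots found:

x = -6, x = -4, x = 0


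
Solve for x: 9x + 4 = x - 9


Starting with: 9x + 4 = x - 9
Move all x terms to left: (9 - 1)x = -9 - 4
Simplify: 8x = -13
Divide both sides by 8: x = -13/8

x = -13/8


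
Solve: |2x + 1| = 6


An absolute value equation |expr| = 6 gives two cases:
Case 1: 2x + 1 = 6
  2x = 5, so x = 5/2
Case 2: 2x + 1 = -6
  2x = -7, so x = -7/2

x = -7/2, x = 5/2


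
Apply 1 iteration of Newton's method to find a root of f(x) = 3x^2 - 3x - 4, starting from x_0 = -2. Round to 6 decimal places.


Newton's method: x_(n+1) = x_n - f(x_n)/f'(x_n)
f(x) = 3x^2 - 3x - 4
f'(x) = 6x - 3

Iteration 1:
  f(-2.000000) = 14.000000
  f'(-2.000000) = -15.000000
  x_1 = -2.000000 - (14.000000)/(-15.000000) = -1.066667

x_1 = -1.066667


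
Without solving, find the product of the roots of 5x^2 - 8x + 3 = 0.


By Vieta's formulas for ax^2 + bx + c = 0:
  Sum of roots = -b/a
  Product of roots = c/a

Here a = 5, b = -8, c = 3
Sum = -(-8)/5 = 8/5
Product = 3/5 = 3/5

Product = 3/5


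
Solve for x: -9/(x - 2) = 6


Multiply both sides by (x - 2): -9 = 6(x - 2)
Distribute: -9 = 6x - 12
6x = -9 + 12 = 3
x = 1/2

x = 1/2


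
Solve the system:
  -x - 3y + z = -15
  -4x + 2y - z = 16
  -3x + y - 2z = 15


Using Cramer's rule. Expand each determinant along the first row.
D  = (-1)*[2*(-2) - (-1)*1] - (-3)*[(-4)*(-2) - (-1)*(-3)] + 1*[(-4)*1 - 2*(-3)]
  = (-1)*(-3) - (-3)*(5) + 1*(2) = 20
Dx = (-15)*[2*(-2) - (-1)*1] - (-3)*[16*(-2) - (-1)*15] + 1*[16*1 - 2*15]
  = (-15)*(-3) - (-3)*(-17) + 1*(-14) = -20
Dy = (-1)*[16*(-2) - (-1)*15] - (-15)*[(-4)*(-2) - (-1)*(-3)] + 1*[(-4)*15 - 16*(-3)]
  = (-1)*(-17) - (-15)*(5) + 1*(-12) = 80
Dz = (-1)*[2*15 - 16*1] - (-3)*[(-4)*15 - 16*(-3)] + (-15)*[(-4)*1 - 2*(-3)]
  = (-1)*(14) - (-3)*(-12) + (-15)*(2) = -80
x = Dx/D = -20/20 = -1, y = Dy/D = 80/20 = 4, z = Dz/D = -80/20 = -4
Check eq1: (-1)(-1) + (-3)(4) + (1)(-4) = -15 = -15 ✓
Check eq2: (-4)(-1) + (2)(4) + (-1)(-4) = 16 = 16 ✓
Check eq3: (-3)(-1) + (1)(4) + (-2)(-4) = 15 = 15 ✓

x = -1, y = 4, z = -4


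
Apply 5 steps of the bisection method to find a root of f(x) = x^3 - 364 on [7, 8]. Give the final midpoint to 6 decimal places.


f(x) = x^3 - 364
f(7) = -21 < 0
f(8) = 148 > 0

Step 1: midpoint = (7.000000 + 8.000000)/2 = 7.500000
  f(7.500000) = 57.875000
  f(mid) > 0, so root is in [7.000000, 7.500000]

Step 2: midpoint = (7.000000 + 7.500000)/2 = 7.250000
  f(7.250000) = 17.078125
  f(mid) > 0, so root is in [7.000000, 7.250000]

Step 3: midpoint = (7.000000 + 7.250000)/2 = 7.125000
  f(7.125000) = -2.294922
  f(mid) < 0, so root is in [7.125000, 7.250000]

Step 4: midpoint = (7.125000 + 7.250000)/2 = 7.187500
  f(7.187500) = 7.307373
  f(mid) > 0, so root is in [7.125000, 7.187500]

Step 5: midpoint = (7.125000 + 7.187500)/2 = 7.156250
  f(7.156250) = 2.485260
  f(mid) > 0, so root is in [7.125000, 7.156250]

midpoint = 7.156250


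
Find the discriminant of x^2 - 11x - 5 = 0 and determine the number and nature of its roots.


For ax^2 + bx + c = 0, discriminant D = b^2 - 4ac
Here a = 1, b = -11, c = -5
D = (-11)^2 - 4(1)(-5) = 121 + 20 = 141

D = 141 > 0 but not a perfect square
The equation has 2 distinct real irrational roots.

Discriminant = 141, 2 distinct real irrational roots


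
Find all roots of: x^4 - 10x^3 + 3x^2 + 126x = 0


The constant term is 0, so x = 0 is a root. Factor out x:
  x^3 - 10x^2 + 3x + 126 = 0
Let p(x) = x^3 - 10x^2 + 3x + 126. By the rational root theorem (leading coefficient 1), any rational root is an integer divisor of 126: try ±1, ±2, ... in turn.
Test x = 1: value = 120 ≠ 0.
Test x = -1: value = 112 ≠ 0.
Test x = 2: value = 100 ≠ 0.
Test x = -2: value = 72 ≠ 0.
Test x = 3: value = 72 ≠ 0.
Test x = -3: value = 0 ✓, so (x + 3) is a factor.
Synthetic division by (x + 3): bring down 1; 1(-3) - 10 = -13; (-13)(-3) + 3 = 42; 42(-3) + 126 = 0 → quotient x^2 - 13x + 42, remainder 0.
Solve the quadratic x^2 - 13x + 42 = 0: discriminant = (-13)^2 - 4(1)(42) = 169 - 168 = 1.
sqrt(1) = 1, so x = (13 ± 1)/2: x = 7 or x = 6.
Collecting all roots found:

x = -3, x = 0, x = 6, x = 7


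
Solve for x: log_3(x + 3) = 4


Convert to exponential form: x + 3 = 3^4 = 81
x = 81 - 3 = 78
Check: log_3(78 + 3) = log_3(81) = log_3(81) = 4 ✓

x = 78


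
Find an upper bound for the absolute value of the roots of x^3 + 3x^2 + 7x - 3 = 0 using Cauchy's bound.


Cauchy's bound: all roots r satisfy |r| <= 1 + max(|a_i/a_n|) for i = 0,...,n-1
where a_n is the leading coefficient.

Coefficients: [1, 3, 7, -3]
Leading coefficient a_n = 1
Ratios |a_i/a_n|: 3, 7, 3
Maximum ratio: 7
Cauchy's bound: |r| <= 1 + 7 = 8

Upper bound = 8


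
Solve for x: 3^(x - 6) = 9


Express both sides with the same base.
9 = 3^2
Since the bases match, equate exponents: x - 6 = 2
So x = 2 - (-6) = 8

x = 8


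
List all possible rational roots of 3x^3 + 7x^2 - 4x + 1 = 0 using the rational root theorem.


Rational root theorem: possible roots are ±p/q where:
  p divides the constant term (1): p ∈ {1}
  q divides the leading coefficient (3): q ∈ {1, 3}

All possible rational roots: -1, -1/3, 1/3, 1

-1, -1/3, 1/3, 1


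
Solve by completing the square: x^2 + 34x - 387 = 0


Start: x^2 + 34x - 387 = 0
Move constant: x^2 + 34x = 387
Half of 34 is 17, squared is 289
Add 289 to both sides: x^2 + 34x + 289 = 676
(x + 17)^2 = 676
x + 17 = ±26
x = -17 + 26 = 9 or x = -17 - 26 = -43

x = -43, x = 9


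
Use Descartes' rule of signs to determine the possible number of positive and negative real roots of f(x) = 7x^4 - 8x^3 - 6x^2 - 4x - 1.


Descartes' rule of signs:

For positive roots, count sign changes in f(x) = 7x^4 - 8x^3 - 6x^2 - 4x - 1:
Signs of coefficients: +, -, -, -, -
Number of sign changes: 1
Possible positive real roots: 1

For negative roots, examine f(-x) = 7x^4 + 8x^3 - 6x^2 + 4x - 1:
Signs of coefficients: +, +, -, +, -
Number of sign changes: 3
Possible negative real roots: 3, 1

Positive roots: 1; Negative roots: 3 or 1


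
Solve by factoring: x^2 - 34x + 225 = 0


We need two numbers that multiply to 225 and add to -34.
Those numbers are -9 and -25 (since (-9) * (-25) = 225 and (-9) + (-25) = -34).
So x^2 - 34x + 225 = (x - 9)(x - 25) = 0
Setting each factor to zero: x = 9 or x = 25

x = 9, x = 25


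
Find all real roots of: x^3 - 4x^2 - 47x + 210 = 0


Let p(x) = x^3 - 4x^2 - 47x + 210. By the rational root theorem (leading coefficient 1), any rational root is an integer divisor of 210: try ±1, ±2, ... in turn.
Test x = 1: value = 160 ≠ 0.
Test x = -1: value = 252 ≠ 0.
Test x = 2: value = 108 ≠ 0.
Test x = -2: value = 280 ≠ 0.
Test x = 3: value = 60 ≠ 0.
Test x = -3: value = 288 ≠ 0.
Test x = 5: value = 0 ✓, so (x - 5) is a factor.
Synthetic division by (x - 5): bring down 1; 1(5) - 4 = 1; 1(5) - 47 = -42; (-42)(5) + 210 = 0 → quotient x^2 + x - 42, remainder 0.
Solve the quadratic x^2 + x - 42 = 0: discriminant = 1^2 - 4(1)(-42) = 1 + 168 = 169.
sqrt(169) = 13, so x = (-1 ± 13)/2: x = 6 or x = -7.

x = -7, x = 5, x = 6


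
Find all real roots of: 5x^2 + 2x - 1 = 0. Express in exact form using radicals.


Using the quadratic formula: x = (-b ± sqrt(b^2 - 4ac)) / (2a)
Here a = 5, b = 2, c = -1
Discriminant = b^2 - 4ac = 2^2 - 4(5)(-1) = 4 + 20 = 24
Since discriminant = 24 > 0, there are two real roots.
x = (-2 ± 2*sqrt(6)) / 10
Simplifying: x = (-1 ± sqrt(6)) / 5
Numerically: x ≈ 0.2899 or x ≈ -0.6899

x = (-1 + sqrt(6)) / 5 or x = (-1 - sqrt(6)) / 5


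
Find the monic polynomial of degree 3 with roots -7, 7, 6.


A monic polynomial with roots -7, 7, 6 is:
p(x) = (x + 7)(x - 7)(x - 6)
After multiplying by (x + 7): x + 7
After multiplying by (x - 7): x^2 - 49
After multiplying by (x - 6): x^3 - 6x^2 - 49x + 294

x^3 - 6x^2 - 49x + 294


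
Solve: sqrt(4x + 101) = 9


Square both sides: 4x + 101 = 9^2 = 81
4x = 81 - 101 = -20
x = -5
Check: sqrt(4*(-5) + 101) = sqrt(81) = 9 ✓

x = -5


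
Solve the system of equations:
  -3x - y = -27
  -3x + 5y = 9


Using Cramer's rule:
Determinant D = (-3)(5) - (-3)(-1) = -15 - 3 = -18
Dx = (-27)(5) - (9)(-1) = -135 + 9 = -126
Dy = (-3)(9) - (-3)(-27) = -27 - 81 = -108
x = Dx/D = -126/-18 = 7
y = Dy/D = -108/-18 = 6

x = 7, y = 6


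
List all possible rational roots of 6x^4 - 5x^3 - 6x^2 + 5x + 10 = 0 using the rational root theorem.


Rational root theorem: possible roots are ±p/q where:
  p divides the constant term (10): p ∈ {1, 2, 5, 10}
  q divides the leading coefficient (6): q ∈ {1, 2, 3, 6}

All possible rational roots: -10, -5, -10/3, -5/2, -2, -5/3, -1, -5/6, -2/3, -1/2, -1/3, -1/6, 1/6, 1/3, 1/2, 2/3, 5/6, 1, 5/3, 2, 5/2, 10/3, 5, 10

-10, -5, -10/3, -5/2, -2, -5/3, -1, -5/6, -2/3, -1/2, -1/3, -1/6, 1/6, 1/3, 1/2, 2/3, 5/6, 1, 5/3, 2, 5/2, 10/3, 5, 10


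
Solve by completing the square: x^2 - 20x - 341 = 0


Start: x^2 - 20x - 341 = 0
Move constant: x^2 - 20x = 341
Half of -20 is -10, squared is 100
Add 100 to both sides: x^2 - 20x + 100 = 441
(x - 10)^2 = 441
x - 10 = ±21
x = 10 + 21 = 31 or x = 10 - 21 = -11

x = -11, x = 31


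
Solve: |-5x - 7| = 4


An absolute value equation |expr| = 4 gives two cases:
Case 1: -5x - 7 = 4
  -5x = 11, so x = -11/5
Case 2: -5x - 7 = -4
  -5x = 3, so x = -3/5

x = -11/5, x = -3/5


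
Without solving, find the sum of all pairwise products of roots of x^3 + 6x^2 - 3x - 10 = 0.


By Vieta's formulas for x^3 + bx^2 + cx + d = 0:
  r1 + r2 + r3 = -b/a = -6
  r1*r2 + r1*r3 + r2*r3 = c/a = -3
  r1*r2*r3 = -d/a = 10


Sum of pairwise products = -3


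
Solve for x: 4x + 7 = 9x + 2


Starting with: 4x + 7 = 9x + 2
Move all x terms to left: (4 - 9)x = 2 - 7
Simplify: -5x = -5
Divide both sides by -5: x = 1

x = 1


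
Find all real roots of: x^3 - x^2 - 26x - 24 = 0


Let p(x) = x^3 - x^2 - 26x - 24. By the rational root theorem (leading coefficient 1), any rational root is an integer divisor of 24: try ±1, ±2, ... in turn.
Test x = 1: value = -50 ≠ 0.
Test x = -1: value = 0 ✓, so (x + 1) is a factor.
Synthetic division by (x + 1): bring down 1; 1(-1) - 1 = -2; (-2)(-1) - 26 = -24; (-24)(-1) - 24 = 0 → quotient x^2 - 2x - 24, remainder 0.
Solve the quadratic x^2 - 2x - 24 = 0: discriminant = (-2)^2 - 4(1)(-24) = 4 + 96 = 100.
sqrt(100) = 10, so x = (2 ± 10)/2: x = 6 or x = -4.

x = -4, x = -1, x = 6


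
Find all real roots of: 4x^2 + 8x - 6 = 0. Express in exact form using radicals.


Using the quadratic formula: x = (-b ± sqrt(b^2 - 4ac)) / (2a)
Here a = 4, b = 8, c = -6
Discriminant = b^2 - 4ac = 8^2 - 4(4)(-6) = 64 + 96 = 160
Since discriminant = 160 > 0, there are two real roots.
x = (-8 ± 4*sqrt(10)) / 8
Simplifying: x = (-2 ± sqrt(10)) / 2
Numerically: x ≈ 0.5811 or x ≈ -2.5811

x = (-2 + sqrt(10)) / 2 or x = (-2 - sqrt(10)) / 2


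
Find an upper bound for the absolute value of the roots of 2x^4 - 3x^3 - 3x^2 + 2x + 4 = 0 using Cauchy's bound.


Cauchy's bound: all roots r satisfy |r| <= 1 + max(|a_i/a_n|) for i = 0,...,n-1
where a_n is the leading coefficient.

Coefficients: [2, -3, -3, 2, 4]
Leading coefficient a_n = 2
Ratios |a_i/a_n|: 3/2, 3/2, 1, 2
Maximum ratio: 2
Cauchy's bound: |r| <= 1 + 2 = 3

Upper bound = 3


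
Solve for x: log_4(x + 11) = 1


Convert to exponential form: x + 11 = 4^1 = 4
x = 4 - 11 = -7
Check: log_4(-7 + 11) = log_4(4) = log_4(4) = 1 ✓

x = -7


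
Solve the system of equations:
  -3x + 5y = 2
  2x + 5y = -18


Using Cramer's rule:
Determinant D = (-3)(5) - (2)(5) = -15 - 10 = -25
Dx = (2)(5) - (-18)(5) = 10 + 90 = 100
Dy = (-3)(-18) - (2)(2) = 54 - 4 = 50
x = Dx/D = 100/-25 = -4
y = Dy/D = 50/-25 = -2

x = -4, y = -2


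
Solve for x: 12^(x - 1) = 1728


Express both sides with the same base.
1728 = 12^3
Since the bases match, equate exponents: x - 1 = 3
So x = 3 - (-1) = 4

x = 4


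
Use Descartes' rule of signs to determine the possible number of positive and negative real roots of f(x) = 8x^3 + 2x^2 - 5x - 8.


Descartes' rule of signs:

For positive roots, count sign changes in f(x) = 8x^3 + 2x^2 - 5x - 8:
Signs of coefficients: +, +, -, -
Number of sign changes: 1
Possible positive real roots: 1

For negative roots, examine f(-x) = -8x^3 + 2x^2 + 5x - 8:
Signs of coefficients: -, +, +, -
Number of sign changes: 2
Possible negative real roots: 2, 0

Positive roots: 1; Negative roots: 2 or 0


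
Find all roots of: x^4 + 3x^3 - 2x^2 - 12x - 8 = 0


Let p(x) = x^4 + 3x^3 - 2x^2 - 12x - 8. By the rational root theorem (leading coefficient 1), any rational root is an integer divisor of 8: try ±1, ±2, ... in turn.
Test x = 1: value = -18 ≠ 0.
Test x = -1: value = 0 ✓, so (x + 1) is a factor.
Synthetic division by (x + 1): bring down 1; 1(-1) + 3 = 2; 2(-1) - 2 = -4; (-4)(-1) - 12 = -8; (-8)(-1) - 8 = 0 → quotient x^3 + 2x^2 - 4x - 8, remainder 0.
Continue with the quotient x^3 + 2x^2 - 4x - 8 (candidates must divide 8; re-test x = -1 first in case it repeats).
Test x = -1: value = -3 ≠ 0.
Test x = 2: value = 0 ✓, so (x - 2) is a factor.
Synthetic division by (x - 2): bring down 1; 1(2) + 2 = 4; 4(2) - 4 = 4; 4(2) - 8 = 0 → quotient x^2 + 4x + 4, remainder 0.
Solve the quadratic x^2 + 4x + 4 = 0: discriminant = 4^2 - 4(1)(4) = 16 - 16 = 0.
Discriminant = 0, so a double root: x = -4/2 = -2.
Collecting all roots found:

x = -2 (multiplicity 2), x = -1, x = 2


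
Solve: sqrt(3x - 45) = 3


Square both sides: 3x - 45 = 3^2 = 9
3x = 9 + 45 = 54
x = 18
Check: sqrt(3*18 - 45) = sqrt(9) = 3 ✓

x = 18


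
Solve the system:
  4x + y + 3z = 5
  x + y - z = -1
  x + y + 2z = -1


Using Cramer's rule. Expand each determinant along the first row.
D  = 4*[1*2 - (-1)*1] - 1*[1*2 - (-1)*1] + 3*[1*1 - 1*1]
  = 4*(3) - 1*(3) + 3*(0) = 9
Dx = 5*[1*2 - (-1)*1] - 1*[(-1)*2 - (-1)*(-1)] + 3*[(-1)*1 - 1*(-1)]
  = 5*(3) - 1*(-3) + 3*(0) = 18
Dy = 4*[(-1)*2 - (-1)*(-1)] - 5*[1*2 - (-1)*1] + 3*[1*(-1) - (-1)*1]
  = 4*(-3) - 5*(3) + 3*(0) = -27
Dz = 4*[1*(-1) - (-1)*1] - 1*[1*(-1) - (-1)*1] + 5*[1*1 - 1*1]
  = 4*(0) - 1*(0) + 5*(0) = 0
x = Dx/D = 18/9 = 2, y = Dy/D = -27/9 = -3, z = Dz/D = 0/9 = 0
Check eq1: (4)(2) + (1)(-3) + (3)(0) = 5 = 5 ✓
Check eq2: (1)(2) + (1)(-3) + (-1)(0) = -1 = -1 ✓
Check eq3: (1)(2) + (1)(-3) + (2)(0) = -1 = -1 ✓

x = 2, y = -3, z = 0


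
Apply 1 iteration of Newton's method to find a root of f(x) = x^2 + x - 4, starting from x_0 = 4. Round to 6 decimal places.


Newton's method: x_(n+1) = x_n - f(x_n)/f'(x_n)
f(x) = x^2 + x - 4
f'(x) = 2x + 1

Iteration 1:
  f(4.000000) = 16.000000
  f'(4.000000) = 9.000000
  x_1 = 4.000000 - (16.000000)/(9.000000) = 2.222222

x_1 = 2.222222


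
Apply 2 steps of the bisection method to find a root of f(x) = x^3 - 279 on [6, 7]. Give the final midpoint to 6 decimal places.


f(x) = x^3 - 279
f(6) = -63 < 0
f(7) = 64 > 0

Step 1: midpoint = (6.000000 + 7.000000)/2 = 6.500000
  f(6.500000) = -4.375000
  f(mid) < 0, so root is in [6.500000, 7.000000]

Step 2: midpoint = (6.500000 + 7.000000)/2 = 6.750000
  f(6.750000) = 28.546875
  f(mid) > 0, so root is in [6.500000, 6.750000]

midpoint = 6.750000


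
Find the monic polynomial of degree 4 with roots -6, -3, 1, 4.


A monic polynomial with roots -6, -3, 1, 4 is:
p(x) = (x + 6)(x + 3)(x - 1)(x - 4)
After multiplying by (x + 6): x + 6
After multiplying by (x + 3): x^2 + 9x + 18
After multiplying by (x - 1): x^3 + 8x^2 + 9x - 18
After multiplying by (x - 4): x^4 + 4x^3 - 23x^2 - 54x + 72

x^4 + 4x^3 - 23x^2 - 54x + 72


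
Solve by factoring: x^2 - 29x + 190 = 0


We need two numbers that multiply to 190 and add to -29.
Those numbers are -19 and -10 (since (-19) * (-10) = 190 and (-19) + (-10) = -29).
So x^2 - 29x + 190 = (x - 19)(x - 10) = 0
Setting each factor to zero: x = 19 or x = 10

x = 10, x = 19


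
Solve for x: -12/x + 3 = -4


Subtract 3 from both sides: -12/x = -7
Multiply both sides by x: -12 = -7 * x
Divide by -7: x = 12/7

x = 12/7


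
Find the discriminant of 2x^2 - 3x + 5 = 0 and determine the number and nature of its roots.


For ax^2 + bx + c = 0, discriminant D = b^2 - 4ac
Here a = 2, b = -3, c = 5
D = (-3)^2 - 4(2)(5) = 9 - 40 = -31

D = -31 < 0
The equation has no real roots (2 complex conjugate roots).

Discriminant = -31, no real roots (2 complex conjugate roots)


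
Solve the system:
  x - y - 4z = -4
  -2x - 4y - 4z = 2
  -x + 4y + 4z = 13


Using Cramer's rule. Expand each determinant along the first row.
D  = 1*[(-4)*4 - (-4)*4] - (-1)*[(-2)*4 - (-4)*(-1)] + (-4)*[(-2)*4 - (-4)*(-1)]
  = 1*(0) - (-1)*(-12) + (-4)*(-12) = 36
Dx = (-4)*[(-4)*4 - (-4)*4] - (-1)*[2*4 - (-4)*13] + (-4)*[2*4 - (-4)*13]
  = (-4)*(0) - (-1)*(60) + (-4)*(60) = -180
Dy = 1*[2*4 - (-4)*13] - (-4)*[(-2)*4 - (-4)*(-1)] + (-4)*[(-2)*13 - 2*(-1)]
  = 1*(60) - (-4)*(-12) + (-4)*(-24) = 108
Dz = 1*[(-4)*13 - 2*4] - (-1)*[(-2)*13 - 2*(-1)] + (-4)*[(-2)*4 - (-4)*(-1)]
  = 1*(-60) - (-1)*(-24) + (-4)*(-12) = -36
x = Dx/D = -180/36 = -5, y = Dy/D = 108/36 = 3, z = Dz/D = -36/36 = -1
Check eq1: (1)(-5) + (-1)(3) + (-4)(-1) = -4 = -4 ✓
Check eq2: (-2)(-5) + (-4)(3) + (-4)(-1) = 2 = 2 ✓
Check eq3: (-1)(-5) + (4)(3) + (4)(-1) = 13 = 13 ✓

x = -5, y = 3, z = -1


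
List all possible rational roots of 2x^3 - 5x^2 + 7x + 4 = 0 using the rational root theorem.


Rational root theorem: possible roots are ±p/q where:
  p divides the constant term (4): p ∈ {1, 2, 4}
  q divides the leading coefficient (2): q ∈ {1, 2}

All possible rational roots: -4, -2, -1, -1/2, 1/2, 1, 2, 4

-4, -2, -1, -1/2, 1/2, 1, 2, 4


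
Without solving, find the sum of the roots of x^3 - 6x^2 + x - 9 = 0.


By Vieta's formulas for x^3 + bx^2 + cx + d = 0:
  r1 + r2 + r3 = -b/a = 6
  r1*r2 + r1*r3 + r2*r3 = c/a = 1
  r1*r2*r3 = -d/a = 9


Sum = 6


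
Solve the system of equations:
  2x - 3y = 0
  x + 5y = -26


Using Cramer's rule:
Determinant D = (2)(5) - (1)(-3) = 10 + 3 = 13
Dx = (0)(5) - (-26)(-3) = 0 - 78 = -78
Dy = (2)(-26) - (1)(0) = -52 - 0 = -52
x = Dx/D = -78/13 = -6
y = Dy/D = -52/13 = -4

x = -6, y = -4


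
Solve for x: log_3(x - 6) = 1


Convert to exponential form: x - 6 = 3^1 = 3
x = 3 + 6 = 9
Check: log_3(9 - 6) = log_3(3) = log_3(3) = 1 ✓

x = 9


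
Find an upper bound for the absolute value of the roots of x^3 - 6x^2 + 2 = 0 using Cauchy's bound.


Cauchy's bound: all roots r satisfy |r| <= 1 + max(|a_i/a_n|) for i = 0,...,n-1
where a_n is the leading coefficient.

Coefficients: [1, -6, 0, 2]
Leading coefficient a_n = 1
Ratios |a_i/a_n|: 6, 0, 2
Maximum ratio: 6
Cauchy's bound: |r| <= 1 + 6 = 7

Upper bound = 7


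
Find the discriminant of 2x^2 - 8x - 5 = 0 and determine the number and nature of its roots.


For ax^2 + bx + c = 0, discriminant D = b^2 - 4ac
Here a = 2, b = -8, c = -5
D = (-8)^2 - 4(2)(-5) = 64 + 40 = 104

D = 104 > 0 but not a perfect square
The equation has 2 distinct real irrational roots.

Discriminant = 104, 2 distinct real irrational roots


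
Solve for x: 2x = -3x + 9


Starting with: 2x = -3x + 9
Move all x terms to left: (2 + 3)x = 9 - 0
Simplify: 5x = 9
Divide both sides by 5: x = 9/5

x = 9/5


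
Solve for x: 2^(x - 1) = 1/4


Express both sides with the same base.
1/4 = 2^(-2)
Since the bases match, equate exponents: x - 1 = -2
So x = -2 - (-1) = -1

x = -1


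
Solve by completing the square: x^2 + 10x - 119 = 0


Start: x^2 + 10x - 119 = 0
Move constant: x^2 + 10x = 119
Half of 10 is 5, squared is 25
Add 25 to both sides: x^2 + 10x + 25 = 144
(x + 5)^2 = 144
x + 5 = ±12
x = -5 + 12 = 7 or x = -5 - 12 = -17

x = -17, x = 7


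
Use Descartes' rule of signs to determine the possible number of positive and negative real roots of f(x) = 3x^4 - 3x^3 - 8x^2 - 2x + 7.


Descartes' rule of signs:

For positive roots, count sign changes in f(x) = 3x^4 - 3x^3 - 8x^2 - 2x + 7:
Signs of coefficients: +, -, -, -, +
Number of sign changes: 2
Possible positive real roots: 2, 0

For negative roots, examine f(-x) = 3x^4 + 3x^3 - 8x^2 + 2x + 7:
Signs of coefficients: +, +, -, +, +
Number of sign changes: 2
Possible negative real roots: 2, 0

Positive roots: 2 or 0; Negative roots: 2 or 0


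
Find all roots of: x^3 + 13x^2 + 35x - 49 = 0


Let p(x) = x^3 + 13x^2 + 35x - 49. By the rational root theorem (leading coefficient 1), any rational root is an integer divisor of 49: try ±1, ±2, ... in turn.
Test x = 1: value = 0 ✓, so (x - 1) is a factor.
Synthetic division by (x - 1): bring down 1; 1(1) + 13 = 14; 14(1) + 35 = 49; 49(1) - 49 = 0 → quotient x^2 + 14x + 49, remainder 0.
Solve the quadratic x^2 + 14x + 49 = 0: discriminant = 14^2 - 4(1)(49) = 196 - 196 = 0.
Discriminant = 0, so a double root: x = -14/2 = -7.
Collecting all roots found:

x = -7 (multiplicity 2), x = 1


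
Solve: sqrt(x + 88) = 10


Square both sides: x + 88 = 10^2 = 100
x = 100 - 88 = 12
x = 12
Check: sqrt(1*12 + 88) = sqrt(100) = 10 ✓

x = 12


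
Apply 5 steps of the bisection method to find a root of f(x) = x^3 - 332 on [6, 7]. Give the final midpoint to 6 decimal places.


f(x) = x^3 - 332
f(6) = -116 < 0
f(7) = 11 > 0

Step 1: midpoint = (6.000000 + 7.000000)/2 = 6.500000
  f(6.500000) = -57.375000
  f(mid) < 0, so root is in [6.500000, 7.000000]

Step 2: midpoint = (6.500000 + 7.000000)/2 = 6.750000
  f(6.750000) = -24.453125
  f(mid) < 0, so root is in [6.750000, 7.000000]

Step 3: midpoint = (6.750000 + 7.000000)/2 = 6.875000
  f(6.875000) = -7.048828
  f(mid) < 0, so root is in [6.875000, 7.000000]

Step 4: midpoint = (6.875000 + 7.000000)/2 = 6.937500
  f(6.937500) = 1.894287
  f(mid) > 0, so root is in [6.875000, 6.937500]

Step 5: midpoint = (6.875000 + 6.937500)/2 = 6.906250
  f(6.906250) = -2.597504
  f(mid) < 0, so root is in [6.906250, 6.937500]

midpoint = 6.906250


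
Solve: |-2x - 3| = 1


An absolute value equation |expr| = 1 gives two cases:
Case 1: -2x - 3 = 1
  -2x = 4, so x = -2
Case 2: -2x - 3 = -1
  -2x = 2, so x = -1

x = -2, x = -1


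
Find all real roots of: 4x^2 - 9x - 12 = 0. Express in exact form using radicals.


Using the quadratic formula: x = (-b ± sqrt(b^2 - 4ac)) / (2a)
Here a = 4, b = -9, c = -12
Discriminant = b^2 - 4ac = (-9)^2 - 4(4)(-12) = 81 + 192 = 273
Since discriminant = 273 > 0, there are two real roots.
x = (9 ± sqrt(273)) / 8
Numerically: x ≈ 3.1903 or x ≈ -0.9403

x = (9 + sqrt(273)) / 8 or x = (9 - sqrt(273)) / 8


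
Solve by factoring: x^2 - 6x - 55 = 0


We need two numbers that multiply to -55 and add to -6.
Those numbers are -11 and 5 (since (-11) * 5 = -55 and (-11) + 5 = -6).
So x^2 - 6x - 55 = (x - 11)(x + 5) = 0
Setting each factor to zero: x = 11 or x = -5

x = -5, x = 11


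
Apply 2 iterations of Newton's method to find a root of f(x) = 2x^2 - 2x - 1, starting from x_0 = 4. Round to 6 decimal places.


Newton's method: x_(n+1) = x_n - f(x_n)/f'(x_n)
f(x) = 2x^2 - 2x - 1
f'(x) = 4x - 2

Iteration 1:
  f(4.000000) = 23.000000
  f'(4.000000) = 14.000000
  x_1 = 4.000000 - (23.000000)/(14.000000) = 2.357143

Iteration 2:
  f(2.357143) = 5.397959
  f'(2.357143) = 7.428571
  x_2 = 2.357143 - (5.397959)/(7.428571) = 1.630495

x_2 = 1.630495


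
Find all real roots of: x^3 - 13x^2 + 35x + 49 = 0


Let p(x) = x^3 - 13x^2 + 35x + 49. By the rational root theorem (leading coefficient 1), any rational root is an integer divisor of 49: try ±1, ±2, ... in turn.
Test x = 1: value = 72 ≠ 0.
Test x = -1: value = 0 ✓, so (x + 1) is a factor.
Synthetic division by (x + 1): bring down 1; 1(-1) - 13 = -14; (-14)(-1) + 35 = 49; 49(-1) + 49 = 0 → quotient x^2 - 14x + 49, remainder 0.
Solve the quadratic x^2 - 14x + 49 = 0: discriminant = (-14)^2 - 4(1)(49) = 196 - 196 = 0.
Discriminant = 0, so a double root: x = 14/2 = 7.

x = -1, x = 7 (multiplicity 2)


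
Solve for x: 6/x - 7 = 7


Subtract -7 from both sides: 6/x = 14
Multiply both sides by x: 6 = 14 * x
Divide by 14: x = 3/7

x = 3/7


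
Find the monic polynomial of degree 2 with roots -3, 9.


A monic polynomial with roots -3, 9 is:
p(x) = (x + 3)(x - 9)
After multiplying by (x + 3): x + 3
After multiplying by (x - 9): x^2 - 6x - 27

x^2 - 6x - 27


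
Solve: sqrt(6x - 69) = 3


Square both sides: 6x - 69 = 3^2 = 9
6x = 9 + 69 = 78
x = 13
Check: sqrt(6*13 - 69) = sqrt(9) = 3 ✓

x = 13


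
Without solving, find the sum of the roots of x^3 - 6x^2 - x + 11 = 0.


By Vieta's formulas for x^3 + bx^2 + cx + d = 0:
  r1 + r2 + r3 = -b/a = 6
  r1*r2 + r1*r3 + r2*r3 = c/a = -1
  r1*r2*r3 = -d/a = -11


Sum = 6


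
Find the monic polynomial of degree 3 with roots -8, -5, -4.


A monic polynomial with roots -8, -5, -4 is:
p(x) = (x + 8)(x + 5)(x + 4)
After multiplying by (x + 8): x + 8
After multiplying by (x + 5): x^2 + 13x + 40
After multiplying by (x + 4): x^3 + 17x^2 + 92x + 160

x^3 + 17x^2 + 92x + 160


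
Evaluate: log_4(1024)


We need the exponent such that 4^? = 1024
4^5 = 1024
Therefore log_4(1024) = 5

5


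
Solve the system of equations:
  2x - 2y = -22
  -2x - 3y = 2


Using Cramer's rule:
Determinant D = (2)(-3) - (-2)(-2) = -6 - 4 = -10
Dx = (-22)(-3) - (2)(-2) = 66 + 4 = 70
Dy = (2)(2) - (-2)(-22) = 4 - 44 = -40
x = Dx/D = 70/-10 = -7
y = Dy/D = -40/-10 = 4

x = -7, y = 4


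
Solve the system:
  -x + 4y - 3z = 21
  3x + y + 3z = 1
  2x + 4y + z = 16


Using Cramer's rule. Expand each determinant along the first row.
D  = (-1)*[1*1 - 3*4] - 4*[3*1 - 3*2] + (-3)*[3*4 - 1*2]
  = (-1)*(-11) - 4*(-3) + (-3)*(10) = -7
Dx = 21*[1*1 - 3*4] - 4*[1*1 - 3*16] + (-3)*[1*4 - 1*16]
  = 21*(-11) - 4*(-47) + (-3)*(-12) = -7
Dy = (-1)*[1*1 - 3*16] - 21*[3*1 - 3*2] + (-3)*[3*16 - 1*2]
  = (-1)*(-47) - 21*(-3) + (-3)*(46) = -28
Dz = (-1)*[1*16 - 1*4] - 4*[3*16 - 1*2] + 21*[3*4 - 1*2]
  = (-1)*(12) - 4*(46) + 21*(10) = 14
x = Dx/D = -7/-7 = 1, y = Dy/D = -28/-7 = 4, z = Dz/D = 14/-7 = -2
Check eq1: (-1)(1) + (4)(4) + (-3)(-2) = 21 = 21 ✓
Check eq2: (3)(1) + (1)(4) + (3)(-2) = 1 = 1 ✓
Check eq3: (2)(1) + (4)(4) + (1)(-2) = 16 = 16 ✓

x = 1, y = 4, z = -2


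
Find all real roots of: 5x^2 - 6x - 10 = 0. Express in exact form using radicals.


Using the quadratic formula: x = (-b ± sqrt(b^2 - 4ac)) / (2a)
Here a = 5, b = -6, c = -10
Discriminant = b^2 - 4ac = (-6)^2 - 4(5)(-10) = 36 + 200 = 236
Since discriminant = 236 > 0, there are two real roots.
x = (6 ± 2*sqrt(59)) / 10
Simplifying: x = (3 ± sqrt(59)) / 5
Numerically: x ≈ 2.1362 or x ≈ -0.9362

x = (3 + sqrt(59)) / 5 or x = (3 - sqrt(59)) / 5


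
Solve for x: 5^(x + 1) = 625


Express both sides with the same base.
625 = 5^4
Since the bases match, equate exponents: x + 1 = 4
So x = 4 - (1) = 3

x = 3


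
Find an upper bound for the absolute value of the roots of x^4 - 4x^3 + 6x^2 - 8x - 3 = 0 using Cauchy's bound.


Cauchy's bound: all roots r satisfy |r| <= 1 + max(|a_i/a_n|) for i = 0,...,n-1
where a_n is the leading coefficient.

Coefficients: [1, -4, 6, -8, -3]
Leading coefficient a_n = 1
Ratios |a_i/a_n|: 4, 6, 8, 3
Maximum ratio: 8
Cauchy's bound: |r| <= 1 + 8 = 9

Upper bound = 9
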